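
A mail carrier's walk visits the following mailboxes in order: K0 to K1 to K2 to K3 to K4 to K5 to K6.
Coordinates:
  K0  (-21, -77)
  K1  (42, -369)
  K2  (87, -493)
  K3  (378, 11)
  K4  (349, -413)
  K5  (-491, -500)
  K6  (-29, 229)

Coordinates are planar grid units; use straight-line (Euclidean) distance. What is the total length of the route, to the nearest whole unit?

3145

Leg distances:
K0→K1: 298.7  (cumulative 298.7)
K1→K2: 131.9  (cumulative 430.6)
K2→K3: 582.0  (cumulative 1012.6)
K3→K4: 425.0  (cumulative 1437.6)
K4→K5: 844.5  (cumulative 2282.1)
K5→K6: 863.1  (cumulative 3145.2)
Total route length ≈ 3145.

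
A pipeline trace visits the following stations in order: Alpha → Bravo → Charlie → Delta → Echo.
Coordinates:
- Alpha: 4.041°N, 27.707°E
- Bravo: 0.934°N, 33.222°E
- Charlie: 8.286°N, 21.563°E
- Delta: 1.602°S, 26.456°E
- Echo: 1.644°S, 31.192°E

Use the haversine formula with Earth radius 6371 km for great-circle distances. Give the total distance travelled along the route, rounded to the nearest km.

3984 km

Leg distances:
Alpha→Bravo: 703.3 km  (cumulative 703.3 km)
Bravo→Charlie: 1528.3 km  (cumulative 2231.6 km)
Charlie→Delta: 1226.0 km  (cumulative 3457.7 km)
Delta→Echo: 526.4 km  (cumulative 3984.1 km)
Total route length ≈ 3984 km.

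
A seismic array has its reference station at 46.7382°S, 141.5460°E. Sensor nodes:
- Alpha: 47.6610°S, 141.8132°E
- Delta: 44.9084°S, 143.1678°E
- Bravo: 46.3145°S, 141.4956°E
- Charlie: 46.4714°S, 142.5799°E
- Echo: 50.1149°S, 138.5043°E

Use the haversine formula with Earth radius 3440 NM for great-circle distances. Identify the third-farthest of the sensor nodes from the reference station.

Alpha

Distance to each, sorted:
Echo: 236.1 NM
Delta: 129.1 NM
Alpha: 56.5 NM
Charlie: 45.6 NM
Bravo: 25.5 NM
The third-farthest is Alpha at 56.5 NM.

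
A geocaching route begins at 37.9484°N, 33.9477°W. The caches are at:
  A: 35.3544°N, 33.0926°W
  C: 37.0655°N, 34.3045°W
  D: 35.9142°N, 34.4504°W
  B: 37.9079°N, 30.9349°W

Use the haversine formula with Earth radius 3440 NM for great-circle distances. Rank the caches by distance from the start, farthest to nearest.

A, B, D, C

Distance from the start at 37.9484°N, 33.9477°W to each:
A 35.3544°N, 33.0926°W: 161.1 NM
B 37.9079°N, 30.9349°W: 142.7 NM
D 35.9142°N, 34.4504°W: 124.5 NM
C 37.0655°N, 34.3045°W: 55.7 NM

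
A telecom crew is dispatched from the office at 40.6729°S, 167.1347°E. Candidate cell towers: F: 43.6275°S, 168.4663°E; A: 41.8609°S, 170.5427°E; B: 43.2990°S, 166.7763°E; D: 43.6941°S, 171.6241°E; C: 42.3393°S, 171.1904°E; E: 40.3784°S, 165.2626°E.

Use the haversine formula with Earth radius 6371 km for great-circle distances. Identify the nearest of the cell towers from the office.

E

Distances from the office (40.6729°S, 167.1347°E):
E: 161.6 km
B: 293.5 km
A: 313.9 km
F: 346.4 km
C: 385.2 km
D: 499.5 km
The nearest is E at 161.6 km.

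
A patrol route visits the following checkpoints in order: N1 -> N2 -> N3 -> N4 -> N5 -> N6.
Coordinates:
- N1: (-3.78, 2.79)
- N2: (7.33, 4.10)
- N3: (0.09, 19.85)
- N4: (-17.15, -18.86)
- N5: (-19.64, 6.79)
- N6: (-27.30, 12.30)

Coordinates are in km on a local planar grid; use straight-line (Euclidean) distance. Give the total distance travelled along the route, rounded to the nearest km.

106 km

Leg distances:
N1→N2: 11.2 km  (cumulative 11.2 km)
N2→N3: 17.3 km  (cumulative 28.5 km)
N3→N4: 42.4 km  (cumulative 70.9 km)
N4→N5: 25.8 km  (cumulative 96.7 km)
N5→N6: 9.4 km  (cumulative 106.1 km)
Total route length ≈ 106 km.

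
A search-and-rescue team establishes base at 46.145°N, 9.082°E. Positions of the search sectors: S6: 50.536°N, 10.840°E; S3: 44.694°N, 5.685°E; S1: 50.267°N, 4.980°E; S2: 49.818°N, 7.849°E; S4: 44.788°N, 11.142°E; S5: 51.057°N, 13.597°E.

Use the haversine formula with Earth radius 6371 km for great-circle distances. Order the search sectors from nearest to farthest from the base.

S4, S3, S2, S6, S1, S5

Distances from the base:
S4 44.788°N, 11.142°E: 220.4 km
S3 44.694°N, 5.685°E: 310.3 km
S2 49.818°N, 7.849°E: 418.6 km
S6 50.536°N, 10.840°E: 505.2 km
S1 50.267°N, 4.980°E: 549.8 km
S5 51.057°N, 13.597°E: 638.9 km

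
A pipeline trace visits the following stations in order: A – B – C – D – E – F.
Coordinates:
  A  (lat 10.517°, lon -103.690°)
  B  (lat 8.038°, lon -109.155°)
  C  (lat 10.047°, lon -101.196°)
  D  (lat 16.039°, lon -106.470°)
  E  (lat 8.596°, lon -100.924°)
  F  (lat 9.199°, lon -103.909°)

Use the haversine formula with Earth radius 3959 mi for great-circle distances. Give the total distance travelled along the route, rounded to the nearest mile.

Leg distances:
A→B: 410.1 mi  (cumulative 410.1 mi)
B→C: 560.5 mi  (cumulative 970.7 mi)
C→D: 545.3 mi  (cumulative 1515.9 mi)
D→E: 636.0 mi  (cumulative 2151.9 mi)
E→F: 208.0 mi  (cumulative 2359.9 mi)
Total route length ≈ 2360 mi.

2360 mi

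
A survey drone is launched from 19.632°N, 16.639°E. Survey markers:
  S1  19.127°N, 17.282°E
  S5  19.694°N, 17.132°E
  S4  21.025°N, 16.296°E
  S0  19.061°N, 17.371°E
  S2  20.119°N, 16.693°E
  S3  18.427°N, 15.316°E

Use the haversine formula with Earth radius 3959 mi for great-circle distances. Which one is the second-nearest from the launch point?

S2

Distances from the launch point (19.632°N, 16.639°E):
S5: 32.4 mi
S2: 33.8 mi
S1: 54.5 mi
S0: 61.9 mi
S4: 98.8 mi
S3: 120.0 mi
The second-nearest is S2 at 33.8 mi.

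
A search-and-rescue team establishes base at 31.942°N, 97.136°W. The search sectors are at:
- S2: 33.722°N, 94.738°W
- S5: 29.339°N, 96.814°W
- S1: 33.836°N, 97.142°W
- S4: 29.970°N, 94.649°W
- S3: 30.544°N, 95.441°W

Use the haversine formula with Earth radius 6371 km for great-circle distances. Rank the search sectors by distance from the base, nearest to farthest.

Distance from the base at 31.942°N, 97.136°W to each:
S1 33.836°N, 97.142°W: 210.6 km
S3 30.544°N, 95.441°W: 223.9 km
S5 29.339°N, 96.814°W: 291.1 km
S2 33.722°N, 94.738°W: 298.9 km
S4 29.970°N, 94.649°W: 323.0 km

S1, S3, S5, S2, S4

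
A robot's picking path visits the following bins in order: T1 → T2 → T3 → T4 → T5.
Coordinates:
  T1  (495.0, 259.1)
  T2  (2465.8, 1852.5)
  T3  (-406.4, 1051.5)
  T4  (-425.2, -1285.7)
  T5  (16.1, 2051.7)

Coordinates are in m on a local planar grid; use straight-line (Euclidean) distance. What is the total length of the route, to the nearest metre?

Leg distances:
T1→T2: 2534.4 m  (cumulative 2534.4 m)
T2→T3: 2981.8 m  (cumulative 5516.2 m)
T3→T4: 2337.3 m  (cumulative 7853.4 m)
T4→T5: 3366.4 m  (cumulative 11219.9 m)
Total route length ≈ 11220 m.

11220 m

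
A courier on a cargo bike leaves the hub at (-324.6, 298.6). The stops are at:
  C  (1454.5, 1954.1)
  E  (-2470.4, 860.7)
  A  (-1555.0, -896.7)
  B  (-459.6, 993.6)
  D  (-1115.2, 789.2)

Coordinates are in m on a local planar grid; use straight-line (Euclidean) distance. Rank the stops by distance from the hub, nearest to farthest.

Distances from the hub:
B (-459.6, 993.6): 708.0 m
D (-1115.2, 789.2): 930.4 m
A (-1555.0, -896.7): 1715.4 m
E (-2470.4, 860.7): 2218.2 m
C (1454.5, 1954.1): 2430.2 m

B, D, A, E, C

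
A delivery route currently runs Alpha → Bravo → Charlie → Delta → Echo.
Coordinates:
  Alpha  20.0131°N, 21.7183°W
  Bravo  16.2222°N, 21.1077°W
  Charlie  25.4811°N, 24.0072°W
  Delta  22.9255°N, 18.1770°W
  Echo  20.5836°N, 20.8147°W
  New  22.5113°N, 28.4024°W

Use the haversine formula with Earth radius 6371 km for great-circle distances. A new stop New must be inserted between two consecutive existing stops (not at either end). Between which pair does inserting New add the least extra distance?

between Bravo and Charlie

Added distance for inserting New between each consecutive pair:
Alpha–Bravo: 1355.9 km
Bravo–Charlie: 518.9 km
Charlie–Delta: 948.9 km
Delta–Echo: 1486.1 km
Smallest added distance is 518.9 km, inserting between Bravo and Charlie.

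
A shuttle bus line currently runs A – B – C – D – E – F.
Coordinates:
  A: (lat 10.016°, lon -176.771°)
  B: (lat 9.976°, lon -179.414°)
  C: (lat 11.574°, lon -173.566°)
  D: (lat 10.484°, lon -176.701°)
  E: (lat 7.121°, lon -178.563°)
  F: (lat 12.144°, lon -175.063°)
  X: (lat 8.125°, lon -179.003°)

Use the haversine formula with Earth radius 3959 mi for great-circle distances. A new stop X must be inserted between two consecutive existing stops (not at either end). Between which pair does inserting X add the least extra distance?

Added distance for inserting X between each consecutive pair:
A–B: 151.7 mi
B–C: 159.1 mi
C–D: 440.9 mi
D–E: 37.0 mi
E–F: 40.5 mi
Smallest added distance is 37.0 mi, inserting between D and E.

between D and E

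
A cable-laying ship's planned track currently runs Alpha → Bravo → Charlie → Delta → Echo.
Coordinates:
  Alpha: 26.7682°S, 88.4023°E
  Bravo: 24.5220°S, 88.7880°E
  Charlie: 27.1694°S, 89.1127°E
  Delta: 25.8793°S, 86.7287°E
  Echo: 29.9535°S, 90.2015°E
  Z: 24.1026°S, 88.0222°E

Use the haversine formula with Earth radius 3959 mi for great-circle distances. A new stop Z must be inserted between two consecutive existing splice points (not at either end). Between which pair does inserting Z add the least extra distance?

Added distance for inserting Z between each consecutive pair:
Alpha–Bravo: 84.9 mi
Bravo–Charlie: 94.7 mi
Charlie–Delta: 197.4 mi
Delta–Echo: 220.6 mi
Smallest added distance is 84.9 mi, inserting between Alpha and Bravo.

between Alpha and Bravo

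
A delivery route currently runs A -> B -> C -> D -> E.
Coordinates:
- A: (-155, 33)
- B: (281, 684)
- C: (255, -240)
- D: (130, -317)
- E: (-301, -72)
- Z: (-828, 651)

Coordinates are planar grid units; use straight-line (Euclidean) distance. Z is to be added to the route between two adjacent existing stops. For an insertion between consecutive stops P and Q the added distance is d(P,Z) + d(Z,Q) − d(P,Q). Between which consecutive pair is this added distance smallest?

Added distance for inserting Z between each consecutive pair:
A–B: 1239.7
B–C: 1587.5
C–D: 2617.5
D–E: 1760.8
Smallest added distance is 1239.7, inserting between A and B.

between A and B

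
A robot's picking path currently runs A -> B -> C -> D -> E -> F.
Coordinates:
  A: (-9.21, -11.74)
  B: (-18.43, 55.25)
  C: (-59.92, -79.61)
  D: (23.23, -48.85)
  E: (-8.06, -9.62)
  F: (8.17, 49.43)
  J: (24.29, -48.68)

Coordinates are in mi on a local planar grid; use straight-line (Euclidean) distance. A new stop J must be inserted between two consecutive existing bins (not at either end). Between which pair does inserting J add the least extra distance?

between D and E

Added distance for inserting J between each consecutive pair:
A–B: 94.6 mi
B–C: 61.0 mi
C–D: 2.1 mi
D–E: 1.6 mi
E–F: 88.9 mi
Smallest added distance is 1.6 mi, inserting between D and E.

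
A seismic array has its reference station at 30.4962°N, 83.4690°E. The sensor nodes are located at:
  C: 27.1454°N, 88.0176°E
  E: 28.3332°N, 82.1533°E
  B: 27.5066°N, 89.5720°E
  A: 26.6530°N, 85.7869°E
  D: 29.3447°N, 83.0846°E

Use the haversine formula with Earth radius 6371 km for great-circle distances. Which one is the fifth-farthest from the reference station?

Distance to each, sorted:
B: 680.1 km
C: 578.8 km
A: 483.5 km
E: 272.2 km
D: 133.3 km
The fifth-farthest is D at 133.3 km.

D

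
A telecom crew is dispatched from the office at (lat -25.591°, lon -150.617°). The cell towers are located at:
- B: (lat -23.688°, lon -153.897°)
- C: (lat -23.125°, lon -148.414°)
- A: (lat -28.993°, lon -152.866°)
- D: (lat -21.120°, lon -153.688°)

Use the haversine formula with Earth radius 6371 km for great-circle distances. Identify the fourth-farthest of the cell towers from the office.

Distance to each, sorted:
D: 587.7 km
A: 438.7 km
B: 393.3 km
C: 353.5 km
The fourth-farthest is C at 353.5 km.

C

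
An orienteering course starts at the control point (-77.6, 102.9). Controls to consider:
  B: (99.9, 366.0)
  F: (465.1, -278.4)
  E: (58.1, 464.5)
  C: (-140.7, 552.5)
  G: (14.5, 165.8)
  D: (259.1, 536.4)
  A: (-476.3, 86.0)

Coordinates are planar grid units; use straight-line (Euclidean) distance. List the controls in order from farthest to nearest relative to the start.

F, D, C, A, E, B, G

Distance from the start at (-77.6, 102.9) to each:
F (465.1, -278.4): 663.3
D (259.1, 536.4): 548.9
C (-140.7, 552.5): 454.0
A (-476.3, 86.0): 399.1
E (58.1, 464.5): 386.2
B (99.9, 366.0): 317.4
G (14.5, 165.8): 111.5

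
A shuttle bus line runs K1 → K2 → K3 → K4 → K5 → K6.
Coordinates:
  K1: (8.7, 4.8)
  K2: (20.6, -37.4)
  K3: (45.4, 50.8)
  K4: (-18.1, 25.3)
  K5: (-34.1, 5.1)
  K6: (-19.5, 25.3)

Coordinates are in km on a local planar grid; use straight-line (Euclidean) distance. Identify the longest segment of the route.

K2–K3

Leg distances:
K1→K2: 43.8 km
K2→K3: 91.6 km
K3→K4: 68.4 km
K4→K5: 25.8 km
K5→K6: 24.9 km
The longest leg is K2–K3 at 91.6 km.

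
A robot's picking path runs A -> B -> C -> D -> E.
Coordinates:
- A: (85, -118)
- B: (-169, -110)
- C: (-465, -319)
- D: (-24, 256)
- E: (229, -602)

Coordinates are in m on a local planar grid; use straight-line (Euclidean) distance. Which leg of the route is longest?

Leg distances:
A→B: 254.1 m
B→C: 362.3 m
C→D: 724.6 m
D→E: 894.5 m
The longest leg is D–E at 894.5 m.

D–E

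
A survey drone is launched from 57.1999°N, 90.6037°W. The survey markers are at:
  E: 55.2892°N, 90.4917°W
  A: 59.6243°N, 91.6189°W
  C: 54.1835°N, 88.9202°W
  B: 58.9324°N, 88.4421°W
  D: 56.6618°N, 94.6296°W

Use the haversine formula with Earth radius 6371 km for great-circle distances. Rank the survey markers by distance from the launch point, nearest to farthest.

E, B, D, A, C

Computing each great-circle distance from 57.1999°N, 90.6037°W:
E 55.2892°N, 90.4917°W: 212.6 km
B 58.9324°N, 88.4421°W: 230.8 km
D 56.6618°N, 94.6296°W: 251.4 km
A 59.6243°N, 91.6189°W: 276.0 km
C 54.1835°N, 88.9202°W: 351.6 km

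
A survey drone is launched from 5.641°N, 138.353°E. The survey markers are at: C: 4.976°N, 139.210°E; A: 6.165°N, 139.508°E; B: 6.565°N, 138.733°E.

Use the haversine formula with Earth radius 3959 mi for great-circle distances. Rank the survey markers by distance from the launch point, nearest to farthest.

B, C, A

Distance from the launch point at 5.641°N, 138.353°E to each:
B 6.565°N, 138.733°E: 69.0 mi
C 4.976°N, 139.210°E: 74.8 mi
A 6.165°N, 139.508°E: 87.3 mi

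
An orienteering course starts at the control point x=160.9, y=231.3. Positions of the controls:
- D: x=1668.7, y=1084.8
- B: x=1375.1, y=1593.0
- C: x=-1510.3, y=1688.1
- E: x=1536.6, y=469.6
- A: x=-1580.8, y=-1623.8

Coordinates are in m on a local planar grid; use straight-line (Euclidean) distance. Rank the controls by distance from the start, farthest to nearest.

Distances from the start:
A x=-1580.8, y=-1623.8: 2544.6 m
C x=-1510.3, y=1688.1: 2217.0 m
B x=1375.1, y=1593.0: 1824.4 m
D x=1668.7, y=1084.8: 1732.6 m
E x=1536.6, y=469.6: 1396.2 m

A, C, B, D, E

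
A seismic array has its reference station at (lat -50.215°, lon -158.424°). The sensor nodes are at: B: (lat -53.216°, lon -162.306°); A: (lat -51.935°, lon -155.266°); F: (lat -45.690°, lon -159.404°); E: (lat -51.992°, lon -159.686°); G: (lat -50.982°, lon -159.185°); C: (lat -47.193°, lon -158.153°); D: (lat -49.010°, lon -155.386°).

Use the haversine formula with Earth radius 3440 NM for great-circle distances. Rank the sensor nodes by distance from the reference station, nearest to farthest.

Distance from the reference station at (lat -50.215°, lon -158.424°) to each:
G (lat -50.982°, lon -159.185°): 54.4 NM
E (lat -51.992°, lon -159.686°): 116.8 NM
D (lat -49.010°, lon -155.386°): 138.6 NM
A (lat -51.935°, lon -155.266°): 157.6 NM
C (lat -47.193°, lon -158.153°): 181.8 NM
B (lat -53.216°, lon -162.306°): 230.8 NM
F (lat -45.690°, lon -159.404°): 274.5 NM

G, E, D, A, C, B, F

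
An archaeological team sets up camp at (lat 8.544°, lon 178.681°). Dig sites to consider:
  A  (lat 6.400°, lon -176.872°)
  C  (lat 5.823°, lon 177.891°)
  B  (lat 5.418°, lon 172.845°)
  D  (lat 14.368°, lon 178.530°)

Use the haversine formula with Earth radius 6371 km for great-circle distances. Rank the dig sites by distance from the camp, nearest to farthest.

Computing each great-circle distance from (lat 8.544°, lon 178.681°):
C (lat 5.823°, lon 177.891°): 314.9 km
A (lat 6.400°, lon -176.872°): 545.1 km
D (lat 14.368°, lon 178.530°): 647.8 km
B (lat 5.418°, lon 172.845°): 731.8 km

C, A, D, B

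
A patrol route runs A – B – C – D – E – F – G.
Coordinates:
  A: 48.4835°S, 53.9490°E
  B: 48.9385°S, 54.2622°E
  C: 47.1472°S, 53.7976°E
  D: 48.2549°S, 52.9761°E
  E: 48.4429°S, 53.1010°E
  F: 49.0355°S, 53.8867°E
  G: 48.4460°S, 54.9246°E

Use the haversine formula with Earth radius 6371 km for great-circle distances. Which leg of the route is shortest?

Leg distances:
A→B: 55.6 km
B→C: 202.2 km
C→D: 137.7 km
D→E: 22.9 km
E→F: 87.5 km
F→G: 100.4 km
The shortest leg is D–E at 22.9 km.

D–E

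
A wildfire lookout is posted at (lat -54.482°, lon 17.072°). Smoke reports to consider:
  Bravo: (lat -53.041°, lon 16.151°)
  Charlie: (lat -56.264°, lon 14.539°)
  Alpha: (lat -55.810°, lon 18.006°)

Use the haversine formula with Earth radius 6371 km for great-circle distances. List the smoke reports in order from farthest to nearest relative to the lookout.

Charlie, Bravo, Alpha

Distances from the lookout:
Charlie (lat -56.264°, lon 14.539°): 254.7 km
Bravo (lat -53.041°, lon 16.151°): 171.3 km
Alpha (lat -55.810°, lon 18.006°): 159.1 km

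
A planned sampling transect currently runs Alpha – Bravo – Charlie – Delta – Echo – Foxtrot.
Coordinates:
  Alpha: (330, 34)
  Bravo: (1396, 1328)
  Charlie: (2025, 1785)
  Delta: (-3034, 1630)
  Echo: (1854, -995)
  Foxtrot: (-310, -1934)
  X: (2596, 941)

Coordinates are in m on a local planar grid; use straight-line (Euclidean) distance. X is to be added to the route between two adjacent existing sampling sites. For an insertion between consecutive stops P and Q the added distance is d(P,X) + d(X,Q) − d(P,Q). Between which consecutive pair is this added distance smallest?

Added distance for inserting X between each consecutive pair:
Alpha–Bravo: 2025.1 m
Bravo–Charlie: 1502.4 m
Charlie–Delta: 1629.6 m
Delta–Echo: 2197.1 m
Echo–Foxtrot: 3802.2 m
Smallest added distance is 1502.4 m, inserting between Bravo and Charlie.

between Bravo and Charlie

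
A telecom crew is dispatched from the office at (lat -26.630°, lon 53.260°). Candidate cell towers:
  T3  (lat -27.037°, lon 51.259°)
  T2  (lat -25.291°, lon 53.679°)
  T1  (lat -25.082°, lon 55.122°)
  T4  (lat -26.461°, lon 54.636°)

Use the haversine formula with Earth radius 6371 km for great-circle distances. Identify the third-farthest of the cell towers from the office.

Distance to each, sorted:
T1: 253.7 km
T3: 203.6 km
T2: 154.7 km
T4: 138.2 km
The third-farthest is T2 at 154.7 km.

T2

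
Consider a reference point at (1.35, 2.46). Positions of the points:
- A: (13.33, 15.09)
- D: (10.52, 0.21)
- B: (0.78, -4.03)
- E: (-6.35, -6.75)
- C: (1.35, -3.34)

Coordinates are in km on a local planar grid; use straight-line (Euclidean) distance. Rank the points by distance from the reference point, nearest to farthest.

C, B, D, E, A

Distance from the reference point at (1.35, 2.46) to each:
C (1.35, -3.34): 5.8 km
B (0.78, -4.03): 6.5 km
D (10.52, 0.21): 9.4 km
E (-6.35, -6.75): 12.0 km
A (13.33, 15.09): 17.4 km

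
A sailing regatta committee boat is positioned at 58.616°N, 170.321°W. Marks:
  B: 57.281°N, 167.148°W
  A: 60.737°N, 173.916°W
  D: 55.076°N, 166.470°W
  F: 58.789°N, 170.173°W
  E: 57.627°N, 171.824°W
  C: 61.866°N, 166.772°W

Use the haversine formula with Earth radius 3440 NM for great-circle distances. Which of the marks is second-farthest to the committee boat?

C

Distance to each, sorted:
D: 247.2 NM
C: 221.9 NM
A: 167.6 NM
B: 129.0 NM
E: 76.1 NM
F: 11.4 NM
The second-farthest is C at 221.9 NM.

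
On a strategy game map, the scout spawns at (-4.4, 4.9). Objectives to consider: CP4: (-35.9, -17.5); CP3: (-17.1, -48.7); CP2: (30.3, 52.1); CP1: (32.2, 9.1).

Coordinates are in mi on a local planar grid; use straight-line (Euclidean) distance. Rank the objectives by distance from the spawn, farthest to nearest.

CP2, CP3, CP4, CP1

Distances from the spawn:
CP2 (30.3, 52.1): 58.6 mi
CP3 (-17.1, -48.7): 55.1 mi
CP4 (-35.9, -17.5): 38.7 mi
CP1 (32.2, 9.1): 36.8 mi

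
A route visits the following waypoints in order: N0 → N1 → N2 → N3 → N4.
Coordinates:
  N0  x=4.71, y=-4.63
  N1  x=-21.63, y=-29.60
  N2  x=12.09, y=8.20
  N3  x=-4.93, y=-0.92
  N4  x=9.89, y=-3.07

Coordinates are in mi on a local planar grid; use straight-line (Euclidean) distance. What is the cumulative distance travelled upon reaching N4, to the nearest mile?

Leg distances:
N0→N1: 36.3 mi  (cumulative 36.3 mi)
N1→N2: 50.7 mi  (cumulative 86.9 mi)
N2→N3: 19.3 mi  (cumulative 106.3 mi)
N3→N4: 15.0 mi  (cumulative 121.2 mi)
Cumulative distance at N4 ≈ 121 mi.

121 mi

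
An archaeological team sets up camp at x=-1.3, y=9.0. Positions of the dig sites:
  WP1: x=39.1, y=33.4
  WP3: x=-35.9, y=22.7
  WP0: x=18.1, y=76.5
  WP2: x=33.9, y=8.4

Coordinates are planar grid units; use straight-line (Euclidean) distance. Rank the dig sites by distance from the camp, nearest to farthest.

Distance from the camp at x=-1.3, y=9.0 to each:
WP2 x=33.9, y=8.4: 35.2
WP3 x=-35.9, y=22.7: 37.2
WP1 x=39.1, y=33.4: 47.2
WP0 x=18.1, y=76.5: 70.2

WP2, WP3, WP1, WP0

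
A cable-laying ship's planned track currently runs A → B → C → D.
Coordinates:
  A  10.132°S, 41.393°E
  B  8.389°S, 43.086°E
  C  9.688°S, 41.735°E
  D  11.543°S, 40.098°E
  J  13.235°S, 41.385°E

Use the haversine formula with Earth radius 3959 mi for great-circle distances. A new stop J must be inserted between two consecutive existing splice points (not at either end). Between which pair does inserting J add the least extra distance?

between C and D

Added distance for inserting J between each consecutive pair:
A–B: 401.8 mi
B–C: 471.7 mi
C–D: 222.2 mi
Smallest added distance is 222.2 mi, inserting between C and D.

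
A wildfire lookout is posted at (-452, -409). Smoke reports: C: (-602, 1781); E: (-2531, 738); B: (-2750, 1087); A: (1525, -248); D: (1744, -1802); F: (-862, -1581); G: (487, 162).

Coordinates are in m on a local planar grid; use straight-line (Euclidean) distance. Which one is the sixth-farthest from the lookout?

Distances from the lookout ((-452, -409)):
B: 2742.0 m
D: 2600.6 m
E: 2374.4 m
C: 2195.1 m
A: 1983.5 m
F: 1241.6 m
G: 1099.0 m
The sixth-farthest is F at 1241.6 m.

F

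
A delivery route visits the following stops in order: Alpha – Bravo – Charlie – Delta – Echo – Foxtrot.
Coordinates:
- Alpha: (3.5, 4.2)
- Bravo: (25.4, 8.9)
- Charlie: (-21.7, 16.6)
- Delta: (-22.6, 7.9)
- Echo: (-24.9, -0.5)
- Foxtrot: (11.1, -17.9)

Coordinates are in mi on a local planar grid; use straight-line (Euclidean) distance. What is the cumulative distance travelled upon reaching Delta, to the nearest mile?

79 mi

Leg distances:
Alpha→Bravo: 22.4 mi  (cumulative 22.4 mi)
Bravo→Charlie: 47.7 mi  (cumulative 70.1 mi)
Charlie→Delta: 8.7 mi  (cumulative 78.9 mi)
Cumulative distance at Delta ≈ 79 mi.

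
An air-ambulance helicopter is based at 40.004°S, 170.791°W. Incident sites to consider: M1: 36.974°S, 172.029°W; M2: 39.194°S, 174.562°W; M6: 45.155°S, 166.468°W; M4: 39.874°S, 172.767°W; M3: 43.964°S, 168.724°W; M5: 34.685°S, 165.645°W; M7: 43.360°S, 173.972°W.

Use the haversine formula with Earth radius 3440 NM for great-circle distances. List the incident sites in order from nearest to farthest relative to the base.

Distances from the base:
M4 39.874°S, 172.767°W: 91.3 NM
M2 39.194°S, 174.562°W: 181.1 NM
M1 36.974°S, 172.029°W: 191.0 NM
M7 43.360°S, 173.972°W: 246.8 NM
M3 43.964°S, 168.724°W: 255.0 NM
M6 45.155°S, 166.468°W: 363.4 NM
M5 34.685°S, 165.645°W: 402.7 NM

M4, M2, M1, M7, M3, M6, M5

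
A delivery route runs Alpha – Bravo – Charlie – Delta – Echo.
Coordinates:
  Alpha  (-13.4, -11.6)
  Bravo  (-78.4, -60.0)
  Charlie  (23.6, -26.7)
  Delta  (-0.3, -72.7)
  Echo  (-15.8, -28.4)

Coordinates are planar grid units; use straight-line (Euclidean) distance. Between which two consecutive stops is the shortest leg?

Leg distances:
Alpha→Bravo: 81.0
Bravo→Charlie: 107.3
Charlie→Delta: 51.8
Delta→Echo: 46.9
The shortest leg is Delta–Echo at 46.9.

Delta–Echo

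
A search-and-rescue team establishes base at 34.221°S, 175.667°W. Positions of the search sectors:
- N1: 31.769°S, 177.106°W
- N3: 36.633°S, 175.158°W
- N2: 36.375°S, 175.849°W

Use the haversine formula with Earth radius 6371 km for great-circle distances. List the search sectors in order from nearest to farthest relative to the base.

N2, N3, N1

Computing each great-circle distance from 34.221°S, 175.667°W:
N2 36.375°S, 175.849°W: 240.1 km
N3 36.633°S, 175.158°W: 272.1 km
N1 31.769°S, 177.106°W: 303.9 km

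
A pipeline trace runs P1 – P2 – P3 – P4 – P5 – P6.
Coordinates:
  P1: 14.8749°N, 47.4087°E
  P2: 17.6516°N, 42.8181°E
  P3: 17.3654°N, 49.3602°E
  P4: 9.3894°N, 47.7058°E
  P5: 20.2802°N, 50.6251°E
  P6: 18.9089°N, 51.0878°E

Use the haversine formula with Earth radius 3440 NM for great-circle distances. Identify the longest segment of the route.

Leg distances:
P1→P2: 312.7 NM
P2→P3: 375.0 NM
P3→P4: 488.5 NM
P4→P5: 675.4 NM
P5→P6: 86.4 NM
The longest leg is P4–P5 at 675.4 NM.

P4–P5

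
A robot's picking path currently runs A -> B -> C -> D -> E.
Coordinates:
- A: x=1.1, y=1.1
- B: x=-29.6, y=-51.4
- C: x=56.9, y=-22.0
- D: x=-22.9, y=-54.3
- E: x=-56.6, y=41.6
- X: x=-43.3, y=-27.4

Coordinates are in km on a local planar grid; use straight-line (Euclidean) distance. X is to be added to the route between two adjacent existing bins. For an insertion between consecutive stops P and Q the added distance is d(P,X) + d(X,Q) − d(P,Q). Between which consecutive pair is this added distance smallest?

between D and E

Added distance for inserting X between each consecutive pair:
A–B: 19.6 km
B–C: 36.6 km
C–D: 48.0 km
D–E: 2.4 km
Smallest added distance is 2.4 km, inserting between D and E.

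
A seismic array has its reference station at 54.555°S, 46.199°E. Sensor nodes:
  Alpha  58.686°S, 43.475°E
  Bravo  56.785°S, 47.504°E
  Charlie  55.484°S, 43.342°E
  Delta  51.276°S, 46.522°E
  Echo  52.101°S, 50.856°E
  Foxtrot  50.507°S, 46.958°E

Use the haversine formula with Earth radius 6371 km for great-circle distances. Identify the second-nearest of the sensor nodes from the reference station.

Distance to each, sorted:
Charlie: 209.4 km
Bravo: 261.1 km
Delta: 365.2 km
Echo: 412.3 km
Foxtrot: 453.0 km
Alpha: 488.5 km
The second-nearest is Bravo at 261.1 km.

Bravo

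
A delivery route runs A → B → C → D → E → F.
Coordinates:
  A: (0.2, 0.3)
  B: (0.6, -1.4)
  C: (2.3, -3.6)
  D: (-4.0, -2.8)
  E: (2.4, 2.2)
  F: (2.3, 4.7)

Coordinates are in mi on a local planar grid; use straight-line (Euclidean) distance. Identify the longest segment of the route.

Leg distances:
A→B: 1.7 mi
B→C: 2.8 mi
C→D: 6.4 mi
D→E: 8.1 mi
E→F: 2.5 mi
The longest leg is D–E at 8.1 mi.

D–E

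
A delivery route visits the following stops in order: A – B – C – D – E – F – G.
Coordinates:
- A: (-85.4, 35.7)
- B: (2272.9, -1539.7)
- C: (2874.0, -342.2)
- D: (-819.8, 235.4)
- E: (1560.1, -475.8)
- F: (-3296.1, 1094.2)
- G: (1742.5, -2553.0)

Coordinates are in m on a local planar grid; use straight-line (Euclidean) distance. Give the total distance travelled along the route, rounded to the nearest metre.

Leg distances:
A→B: 2836.1 m  (cumulative 2836.1 m)
B→C: 1339.9 m  (cumulative 4176.0 m)
C→D: 3738.7 m  (cumulative 7914.7 m)
D→E: 2483.9 m  (cumulative 10398.6 m)
E→F: 5103.7 m  (cumulative 15502.3 m)
F→G: 6220.1 m  (cumulative 21722.4 m)
Total route length ≈ 21722 m.

21722 m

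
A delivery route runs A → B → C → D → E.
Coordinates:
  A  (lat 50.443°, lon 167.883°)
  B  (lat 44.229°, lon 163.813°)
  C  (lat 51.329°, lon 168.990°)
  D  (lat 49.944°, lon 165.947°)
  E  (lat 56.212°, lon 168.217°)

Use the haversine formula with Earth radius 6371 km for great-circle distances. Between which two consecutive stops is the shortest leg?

C–D

Leg distances:
A→B: 755.7 km
B→C: 878.6 km
C→D: 264.1 km
D→E: 713.2 km
The shortest leg is C–D at 264.1 km.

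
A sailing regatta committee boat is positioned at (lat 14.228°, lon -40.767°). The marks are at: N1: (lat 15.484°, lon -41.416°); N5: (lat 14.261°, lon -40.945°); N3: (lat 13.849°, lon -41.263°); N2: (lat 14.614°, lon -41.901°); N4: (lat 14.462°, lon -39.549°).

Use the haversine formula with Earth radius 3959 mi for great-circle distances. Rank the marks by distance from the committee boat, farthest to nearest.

Computing each great-circle distance from (lat 14.228°, lon -40.767°):
N1 (lat 15.484°, lon -41.416°): 97.0 mi
N4 (lat 14.462°, lon -39.549°): 83.1 mi
N2 (lat 14.614°, lon -41.901°): 80.4 mi
N3 (lat 13.849°, lon -41.263°): 42.3 mi
N5 (lat 14.261°, lon -40.945°): 12.1 mi

N1, N4, N2, N3, N5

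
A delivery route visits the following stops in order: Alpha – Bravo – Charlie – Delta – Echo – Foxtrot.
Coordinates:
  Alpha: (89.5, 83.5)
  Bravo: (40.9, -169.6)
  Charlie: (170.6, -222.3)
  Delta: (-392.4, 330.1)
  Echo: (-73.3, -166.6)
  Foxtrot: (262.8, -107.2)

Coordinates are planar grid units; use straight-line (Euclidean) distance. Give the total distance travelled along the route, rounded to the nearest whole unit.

Leg distances:
Alpha→Bravo: 257.7  (cumulative 257.7)
Bravo→Charlie: 140.0  (cumulative 397.7)
Charlie→Delta: 788.7  (cumulative 1186.5)
Delta→Echo: 590.4  (cumulative 1776.8)
Echo→Foxtrot: 341.3  (cumulative 2118.1)
Total route length ≈ 2118.

2118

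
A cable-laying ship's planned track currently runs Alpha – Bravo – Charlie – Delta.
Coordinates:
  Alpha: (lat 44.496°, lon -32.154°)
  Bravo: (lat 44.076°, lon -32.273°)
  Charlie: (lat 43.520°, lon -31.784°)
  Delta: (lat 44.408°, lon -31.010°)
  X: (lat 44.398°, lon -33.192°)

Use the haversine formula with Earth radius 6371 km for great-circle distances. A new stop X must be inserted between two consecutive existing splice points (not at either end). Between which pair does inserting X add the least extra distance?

Added distance for inserting X between each consecutive pair:
Alpha–Bravo: 117.0 km
Bravo–Charlie: 157.4 km
Charlie–Delta: 205.9 km
Smallest added distance is 117.0 km, inserting between Alpha and Bravo.

between Alpha and Bravo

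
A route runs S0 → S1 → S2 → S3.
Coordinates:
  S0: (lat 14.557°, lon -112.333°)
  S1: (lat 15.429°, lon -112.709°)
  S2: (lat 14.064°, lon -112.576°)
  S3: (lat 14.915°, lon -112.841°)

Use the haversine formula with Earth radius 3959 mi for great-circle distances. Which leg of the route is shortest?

Leg distances:
S0→S1: 65.3 mi
S1→S2: 94.7 mi
S2→S3: 61.4 mi
The shortest leg is S2–S3 at 61.4 mi.

S2–S3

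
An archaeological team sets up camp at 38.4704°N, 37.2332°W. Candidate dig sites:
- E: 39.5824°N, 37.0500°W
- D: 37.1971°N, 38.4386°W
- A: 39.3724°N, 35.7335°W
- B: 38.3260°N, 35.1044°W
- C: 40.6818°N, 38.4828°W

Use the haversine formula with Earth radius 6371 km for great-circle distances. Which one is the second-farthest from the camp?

B

Distance to each, sorted:
C: 268.2 km
B: 186.2 km
D: 176.8 km
A: 164.0 km
E: 124.7 km
The second-farthest is B at 186.2 km.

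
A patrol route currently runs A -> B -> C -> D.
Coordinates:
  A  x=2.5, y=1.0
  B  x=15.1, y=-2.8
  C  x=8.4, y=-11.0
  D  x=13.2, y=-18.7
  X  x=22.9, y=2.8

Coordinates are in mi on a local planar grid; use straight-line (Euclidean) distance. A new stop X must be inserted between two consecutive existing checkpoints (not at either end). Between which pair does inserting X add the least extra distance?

Added distance for inserting X between each consecutive pair:
A–B: 16.9 mi
B–C: 19.0 mi
C–D: 34.5 mi
Smallest added distance is 16.9 mi, inserting between A and B.

between A and B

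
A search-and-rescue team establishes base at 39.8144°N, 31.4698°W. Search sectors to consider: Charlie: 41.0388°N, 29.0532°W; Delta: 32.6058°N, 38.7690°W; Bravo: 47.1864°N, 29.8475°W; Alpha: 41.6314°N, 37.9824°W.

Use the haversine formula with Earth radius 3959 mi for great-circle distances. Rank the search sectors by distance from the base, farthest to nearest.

Computing each great-circle distance from 39.8144°N, 31.4698°W:
Delta 32.6058°N, 38.7690°W: 642.7 mi
Bravo 47.1864°N, 29.8475°W: 515.8 mi
Alpha 41.6314°N, 37.9824°W: 363.3 mi
Charlie 41.0388°N, 29.0532°W: 152.7 mi

Delta, Bravo, Alpha, Charlie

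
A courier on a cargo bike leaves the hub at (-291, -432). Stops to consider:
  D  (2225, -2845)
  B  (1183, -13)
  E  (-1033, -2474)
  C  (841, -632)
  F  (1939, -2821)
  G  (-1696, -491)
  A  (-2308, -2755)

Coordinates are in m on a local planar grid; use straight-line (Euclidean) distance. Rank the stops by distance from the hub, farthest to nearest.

Computing each straight-line distance from (-291, -432):
D (2225, -2845): 3486.1 m
F (1939, -2821): 3268.1 m
A (-2308, -2755): 3076.5 m
E (-1033, -2474): 2172.6 m
B (1183, -13): 1532.4 m
G (-1696, -491): 1406.2 m
C (841, -632): 1149.5 m

D, F, A, E, B, G, C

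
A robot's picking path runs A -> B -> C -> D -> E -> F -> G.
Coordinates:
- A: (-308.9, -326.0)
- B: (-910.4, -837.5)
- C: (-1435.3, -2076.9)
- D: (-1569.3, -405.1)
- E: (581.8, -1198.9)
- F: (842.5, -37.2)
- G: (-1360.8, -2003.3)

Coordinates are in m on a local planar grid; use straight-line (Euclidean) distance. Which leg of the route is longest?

F–G

Leg distances:
A→B: 789.6 m
B→C: 1346.0 m
C→D: 1677.2 m
D→E: 2292.9 m
E→F: 1190.6 m
F→G: 2953.0 m
The longest leg is F–G at 2953.0 m.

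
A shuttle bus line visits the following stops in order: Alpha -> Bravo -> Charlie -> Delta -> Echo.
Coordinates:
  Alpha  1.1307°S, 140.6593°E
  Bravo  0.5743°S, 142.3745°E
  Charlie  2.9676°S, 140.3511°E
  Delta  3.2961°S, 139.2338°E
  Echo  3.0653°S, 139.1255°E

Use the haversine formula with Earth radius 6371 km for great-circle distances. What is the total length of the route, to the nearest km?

707 km

Leg distances:
Alpha→Bravo: 200.5 km  (cumulative 200.5 km)
Bravo→Charlie: 348.4 km  (cumulative 548.9 km)
Charlie→Delta: 129.3 km  (cumulative 678.2 km)
Delta→Echo: 28.3 km  (cumulative 706.6 km)
Total route length ≈ 707 km.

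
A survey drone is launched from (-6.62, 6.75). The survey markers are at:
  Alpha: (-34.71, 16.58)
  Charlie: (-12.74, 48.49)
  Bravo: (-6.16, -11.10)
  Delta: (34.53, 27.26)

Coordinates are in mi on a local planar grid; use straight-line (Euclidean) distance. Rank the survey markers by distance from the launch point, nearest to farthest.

Distances from the launch point:
Bravo (-6.16, -11.10): 17.9 mi
Alpha (-34.71, 16.58): 29.8 mi
Charlie (-12.74, 48.49): 42.2 mi
Delta (34.53, 27.26): 46.0 mi

Bravo, Alpha, Charlie, Delta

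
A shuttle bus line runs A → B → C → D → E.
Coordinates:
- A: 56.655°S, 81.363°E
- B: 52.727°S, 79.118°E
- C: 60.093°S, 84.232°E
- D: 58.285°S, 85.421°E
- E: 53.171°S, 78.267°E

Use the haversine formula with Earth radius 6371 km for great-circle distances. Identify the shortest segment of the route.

Leg distances:
A→B: 459.9 km
B→C: 876.8 km
C→D: 212.1 km
D→E: 723.1 km
The shortest leg is C–D at 212.1 km.

C–D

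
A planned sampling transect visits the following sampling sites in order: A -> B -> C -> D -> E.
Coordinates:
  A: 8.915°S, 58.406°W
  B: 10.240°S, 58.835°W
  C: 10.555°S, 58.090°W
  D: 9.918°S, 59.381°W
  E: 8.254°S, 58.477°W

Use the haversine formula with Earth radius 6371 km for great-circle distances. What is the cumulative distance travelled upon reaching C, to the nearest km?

Leg distances:
A→B: 154.7 km  (cumulative 154.7 km)
B→C: 88.7 km  (cumulative 243.3 km)
Cumulative distance at C ≈ 243 km.

243 km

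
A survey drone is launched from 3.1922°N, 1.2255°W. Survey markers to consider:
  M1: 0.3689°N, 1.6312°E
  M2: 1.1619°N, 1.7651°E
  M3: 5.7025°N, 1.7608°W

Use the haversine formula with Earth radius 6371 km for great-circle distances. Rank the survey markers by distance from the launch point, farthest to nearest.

M1, M2, M3

Computing each great-circle distance from 3.1922°N, 1.2255°W:
M1 0.3689°N, 1.6312°E: 446.5 km
M2 1.1619°N, 1.7651°E: 401.7 km
M3 5.7025°N, 1.7608°W: 285.4 km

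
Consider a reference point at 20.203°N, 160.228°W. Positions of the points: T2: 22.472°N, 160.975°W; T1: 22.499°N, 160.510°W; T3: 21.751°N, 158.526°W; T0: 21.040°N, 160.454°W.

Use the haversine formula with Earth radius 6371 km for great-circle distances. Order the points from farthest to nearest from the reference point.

T2, T1, T3, T0

Computing each great-circle distance from 20.203°N, 160.228°W:
T2 22.472°N, 160.975°W: 263.9 km
T1 22.499°N, 160.510°W: 257.0 km
T3 21.751°N, 158.526°W: 246.7 km
T0 21.040°N, 160.454°W: 96.0 km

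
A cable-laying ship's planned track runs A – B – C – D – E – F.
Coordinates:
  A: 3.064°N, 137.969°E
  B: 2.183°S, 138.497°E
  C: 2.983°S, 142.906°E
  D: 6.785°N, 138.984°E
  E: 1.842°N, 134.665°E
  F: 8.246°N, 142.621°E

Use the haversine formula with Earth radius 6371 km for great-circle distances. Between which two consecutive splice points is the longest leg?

C–D

Leg distances:
A→B: 586.4 km
B→C: 497.8 km
C→D: 1170.1 km
D→E: 728.9 km
E→F: 1132.6 km
The longest leg is C–D at 1170.1 km.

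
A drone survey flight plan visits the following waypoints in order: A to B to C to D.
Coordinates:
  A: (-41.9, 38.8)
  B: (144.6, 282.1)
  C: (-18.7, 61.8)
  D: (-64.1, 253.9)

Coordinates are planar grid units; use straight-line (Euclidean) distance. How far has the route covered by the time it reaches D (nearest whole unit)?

778

Leg distances:
A→B: 306.6  (cumulative 306.6)
B→C: 274.2  (cumulative 580.8)
C→D: 197.4  (cumulative 778.2)
Cumulative distance at D ≈ 778.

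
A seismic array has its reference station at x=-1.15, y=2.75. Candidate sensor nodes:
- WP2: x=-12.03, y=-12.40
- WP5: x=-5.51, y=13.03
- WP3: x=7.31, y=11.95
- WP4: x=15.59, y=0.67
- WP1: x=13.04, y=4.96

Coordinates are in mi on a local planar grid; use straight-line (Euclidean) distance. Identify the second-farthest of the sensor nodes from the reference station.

WP4

Distance to each, sorted:
WP2: 18.7 mi
WP4: 16.9 mi
WP1: 14.4 mi
WP3: 12.5 mi
WP5: 11.2 mi
The second-farthest is WP4 at 16.9 mi.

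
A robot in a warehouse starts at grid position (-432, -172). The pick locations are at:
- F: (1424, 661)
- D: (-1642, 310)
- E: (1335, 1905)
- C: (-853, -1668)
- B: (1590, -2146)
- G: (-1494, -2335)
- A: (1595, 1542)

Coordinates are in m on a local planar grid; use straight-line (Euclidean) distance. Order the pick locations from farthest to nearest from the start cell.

Distance from the start cell at (-432, -172) to each:
B (1590, -2146): 2825.8 m
E (1335, 1905): 2726.9 m
A (1595, 1542): 2654.5 m
G (-1494, -2335): 2409.6 m
F (1424, 661): 2034.4 m
C (-853, -1668): 1554.1 m
D (-1642, 310): 1302.5 m

B, E, A, G, F, C, D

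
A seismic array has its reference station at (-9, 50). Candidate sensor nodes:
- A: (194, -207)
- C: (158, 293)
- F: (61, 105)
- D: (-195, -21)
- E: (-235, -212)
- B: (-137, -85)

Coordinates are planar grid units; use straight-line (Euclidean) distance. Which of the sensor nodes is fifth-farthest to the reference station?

Distance to each, sorted:
E: 346.0
A: 327.5
C: 294.9
D: 199.1
B: 186.0
F: 89.0
The fifth-farthest is B at 186.0.

B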